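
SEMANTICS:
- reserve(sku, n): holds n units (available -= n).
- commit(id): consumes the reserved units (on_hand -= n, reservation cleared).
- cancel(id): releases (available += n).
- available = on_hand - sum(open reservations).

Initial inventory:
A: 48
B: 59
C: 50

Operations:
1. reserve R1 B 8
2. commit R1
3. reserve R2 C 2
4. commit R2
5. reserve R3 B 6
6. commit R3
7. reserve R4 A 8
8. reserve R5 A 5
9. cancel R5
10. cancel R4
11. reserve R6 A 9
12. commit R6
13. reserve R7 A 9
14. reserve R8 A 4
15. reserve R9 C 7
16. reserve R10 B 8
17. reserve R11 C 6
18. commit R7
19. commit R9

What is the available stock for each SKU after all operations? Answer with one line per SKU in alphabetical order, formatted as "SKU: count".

Step 1: reserve R1 B 8 -> on_hand[A=48 B=59 C=50] avail[A=48 B=51 C=50] open={R1}
Step 2: commit R1 -> on_hand[A=48 B=51 C=50] avail[A=48 B=51 C=50] open={}
Step 3: reserve R2 C 2 -> on_hand[A=48 B=51 C=50] avail[A=48 B=51 C=48] open={R2}
Step 4: commit R2 -> on_hand[A=48 B=51 C=48] avail[A=48 B=51 C=48] open={}
Step 5: reserve R3 B 6 -> on_hand[A=48 B=51 C=48] avail[A=48 B=45 C=48] open={R3}
Step 6: commit R3 -> on_hand[A=48 B=45 C=48] avail[A=48 B=45 C=48] open={}
Step 7: reserve R4 A 8 -> on_hand[A=48 B=45 C=48] avail[A=40 B=45 C=48] open={R4}
Step 8: reserve R5 A 5 -> on_hand[A=48 B=45 C=48] avail[A=35 B=45 C=48] open={R4,R5}
Step 9: cancel R5 -> on_hand[A=48 B=45 C=48] avail[A=40 B=45 C=48] open={R4}
Step 10: cancel R4 -> on_hand[A=48 B=45 C=48] avail[A=48 B=45 C=48] open={}
Step 11: reserve R6 A 9 -> on_hand[A=48 B=45 C=48] avail[A=39 B=45 C=48] open={R6}
Step 12: commit R6 -> on_hand[A=39 B=45 C=48] avail[A=39 B=45 C=48] open={}
Step 13: reserve R7 A 9 -> on_hand[A=39 B=45 C=48] avail[A=30 B=45 C=48] open={R7}
Step 14: reserve R8 A 4 -> on_hand[A=39 B=45 C=48] avail[A=26 B=45 C=48] open={R7,R8}
Step 15: reserve R9 C 7 -> on_hand[A=39 B=45 C=48] avail[A=26 B=45 C=41] open={R7,R8,R9}
Step 16: reserve R10 B 8 -> on_hand[A=39 B=45 C=48] avail[A=26 B=37 C=41] open={R10,R7,R8,R9}
Step 17: reserve R11 C 6 -> on_hand[A=39 B=45 C=48] avail[A=26 B=37 C=35] open={R10,R11,R7,R8,R9}
Step 18: commit R7 -> on_hand[A=30 B=45 C=48] avail[A=26 B=37 C=35] open={R10,R11,R8,R9}
Step 19: commit R9 -> on_hand[A=30 B=45 C=41] avail[A=26 B=37 C=35] open={R10,R11,R8}

Answer: A: 26
B: 37
C: 35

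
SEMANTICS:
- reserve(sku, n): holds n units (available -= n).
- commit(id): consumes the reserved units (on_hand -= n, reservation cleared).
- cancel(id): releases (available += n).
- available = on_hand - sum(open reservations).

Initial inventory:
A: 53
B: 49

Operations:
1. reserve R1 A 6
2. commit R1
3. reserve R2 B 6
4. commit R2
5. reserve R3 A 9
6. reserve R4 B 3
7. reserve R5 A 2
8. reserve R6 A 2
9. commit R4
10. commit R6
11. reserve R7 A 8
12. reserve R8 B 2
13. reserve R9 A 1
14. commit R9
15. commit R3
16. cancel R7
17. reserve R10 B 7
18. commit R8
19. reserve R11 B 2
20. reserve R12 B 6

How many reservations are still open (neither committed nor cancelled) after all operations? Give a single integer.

Step 1: reserve R1 A 6 -> on_hand[A=53 B=49] avail[A=47 B=49] open={R1}
Step 2: commit R1 -> on_hand[A=47 B=49] avail[A=47 B=49] open={}
Step 3: reserve R2 B 6 -> on_hand[A=47 B=49] avail[A=47 B=43] open={R2}
Step 4: commit R2 -> on_hand[A=47 B=43] avail[A=47 B=43] open={}
Step 5: reserve R3 A 9 -> on_hand[A=47 B=43] avail[A=38 B=43] open={R3}
Step 6: reserve R4 B 3 -> on_hand[A=47 B=43] avail[A=38 B=40] open={R3,R4}
Step 7: reserve R5 A 2 -> on_hand[A=47 B=43] avail[A=36 B=40] open={R3,R4,R5}
Step 8: reserve R6 A 2 -> on_hand[A=47 B=43] avail[A=34 B=40] open={R3,R4,R5,R6}
Step 9: commit R4 -> on_hand[A=47 B=40] avail[A=34 B=40] open={R3,R5,R6}
Step 10: commit R6 -> on_hand[A=45 B=40] avail[A=34 B=40] open={R3,R5}
Step 11: reserve R7 A 8 -> on_hand[A=45 B=40] avail[A=26 B=40] open={R3,R5,R7}
Step 12: reserve R8 B 2 -> on_hand[A=45 B=40] avail[A=26 B=38] open={R3,R5,R7,R8}
Step 13: reserve R9 A 1 -> on_hand[A=45 B=40] avail[A=25 B=38] open={R3,R5,R7,R8,R9}
Step 14: commit R9 -> on_hand[A=44 B=40] avail[A=25 B=38] open={R3,R5,R7,R8}
Step 15: commit R3 -> on_hand[A=35 B=40] avail[A=25 B=38] open={R5,R7,R8}
Step 16: cancel R7 -> on_hand[A=35 B=40] avail[A=33 B=38] open={R5,R8}
Step 17: reserve R10 B 7 -> on_hand[A=35 B=40] avail[A=33 B=31] open={R10,R5,R8}
Step 18: commit R8 -> on_hand[A=35 B=38] avail[A=33 B=31] open={R10,R5}
Step 19: reserve R11 B 2 -> on_hand[A=35 B=38] avail[A=33 B=29] open={R10,R11,R5}
Step 20: reserve R12 B 6 -> on_hand[A=35 B=38] avail[A=33 B=23] open={R10,R11,R12,R5}
Open reservations: ['R10', 'R11', 'R12', 'R5'] -> 4

Answer: 4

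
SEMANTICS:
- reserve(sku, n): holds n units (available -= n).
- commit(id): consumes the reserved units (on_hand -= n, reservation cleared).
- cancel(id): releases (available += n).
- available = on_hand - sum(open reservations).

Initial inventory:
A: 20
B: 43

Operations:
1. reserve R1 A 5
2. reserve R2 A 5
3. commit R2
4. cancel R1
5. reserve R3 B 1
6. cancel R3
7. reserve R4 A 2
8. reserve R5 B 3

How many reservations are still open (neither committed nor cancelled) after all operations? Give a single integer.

Step 1: reserve R1 A 5 -> on_hand[A=20 B=43] avail[A=15 B=43] open={R1}
Step 2: reserve R2 A 5 -> on_hand[A=20 B=43] avail[A=10 B=43] open={R1,R2}
Step 3: commit R2 -> on_hand[A=15 B=43] avail[A=10 B=43] open={R1}
Step 4: cancel R1 -> on_hand[A=15 B=43] avail[A=15 B=43] open={}
Step 5: reserve R3 B 1 -> on_hand[A=15 B=43] avail[A=15 B=42] open={R3}
Step 6: cancel R3 -> on_hand[A=15 B=43] avail[A=15 B=43] open={}
Step 7: reserve R4 A 2 -> on_hand[A=15 B=43] avail[A=13 B=43] open={R4}
Step 8: reserve R5 B 3 -> on_hand[A=15 B=43] avail[A=13 B=40] open={R4,R5}
Open reservations: ['R4', 'R5'] -> 2

Answer: 2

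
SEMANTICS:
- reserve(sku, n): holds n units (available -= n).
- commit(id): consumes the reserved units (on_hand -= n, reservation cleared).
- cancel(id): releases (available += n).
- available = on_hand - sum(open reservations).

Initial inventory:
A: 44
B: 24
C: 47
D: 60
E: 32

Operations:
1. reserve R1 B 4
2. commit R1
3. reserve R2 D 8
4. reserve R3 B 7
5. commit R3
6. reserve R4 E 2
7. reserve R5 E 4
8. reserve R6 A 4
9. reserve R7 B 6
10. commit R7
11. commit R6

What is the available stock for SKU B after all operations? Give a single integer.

Step 1: reserve R1 B 4 -> on_hand[A=44 B=24 C=47 D=60 E=32] avail[A=44 B=20 C=47 D=60 E=32] open={R1}
Step 2: commit R1 -> on_hand[A=44 B=20 C=47 D=60 E=32] avail[A=44 B=20 C=47 D=60 E=32] open={}
Step 3: reserve R2 D 8 -> on_hand[A=44 B=20 C=47 D=60 E=32] avail[A=44 B=20 C=47 D=52 E=32] open={R2}
Step 4: reserve R3 B 7 -> on_hand[A=44 B=20 C=47 D=60 E=32] avail[A=44 B=13 C=47 D=52 E=32] open={R2,R3}
Step 5: commit R3 -> on_hand[A=44 B=13 C=47 D=60 E=32] avail[A=44 B=13 C=47 D=52 E=32] open={R2}
Step 6: reserve R4 E 2 -> on_hand[A=44 B=13 C=47 D=60 E=32] avail[A=44 B=13 C=47 D=52 E=30] open={R2,R4}
Step 7: reserve R5 E 4 -> on_hand[A=44 B=13 C=47 D=60 E=32] avail[A=44 B=13 C=47 D=52 E=26] open={R2,R4,R5}
Step 8: reserve R6 A 4 -> on_hand[A=44 B=13 C=47 D=60 E=32] avail[A=40 B=13 C=47 D=52 E=26] open={R2,R4,R5,R6}
Step 9: reserve R7 B 6 -> on_hand[A=44 B=13 C=47 D=60 E=32] avail[A=40 B=7 C=47 D=52 E=26] open={R2,R4,R5,R6,R7}
Step 10: commit R7 -> on_hand[A=44 B=7 C=47 D=60 E=32] avail[A=40 B=7 C=47 D=52 E=26] open={R2,R4,R5,R6}
Step 11: commit R6 -> on_hand[A=40 B=7 C=47 D=60 E=32] avail[A=40 B=7 C=47 D=52 E=26] open={R2,R4,R5}
Final available[B] = 7

Answer: 7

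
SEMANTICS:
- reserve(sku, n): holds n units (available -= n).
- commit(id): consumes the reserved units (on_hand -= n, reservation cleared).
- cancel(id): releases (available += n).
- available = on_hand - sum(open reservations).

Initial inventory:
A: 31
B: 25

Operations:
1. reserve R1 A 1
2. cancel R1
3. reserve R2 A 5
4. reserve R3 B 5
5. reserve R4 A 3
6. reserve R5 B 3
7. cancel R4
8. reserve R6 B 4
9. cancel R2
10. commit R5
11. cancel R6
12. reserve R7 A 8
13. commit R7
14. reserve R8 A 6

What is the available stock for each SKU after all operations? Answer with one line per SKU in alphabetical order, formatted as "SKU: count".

Answer: A: 17
B: 17

Derivation:
Step 1: reserve R1 A 1 -> on_hand[A=31 B=25] avail[A=30 B=25] open={R1}
Step 2: cancel R1 -> on_hand[A=31 B=25] avail[A=31 B=25] open={}
Step 3: reserve R2 A 5 -> on_hand[A=31 B=25] avail[A=26 B=25] open={R2}
Step 4: reserve R3 B 5 -> on_hand[A=31 B=25] avail[A=26 B=20] open={R2,R3}
Step 5: reserve R4 A 3 -> on_hand[A=31 B=25] avail[A=23 B=20] open={R2,R3,R4}
Step 6: reserve R5 B 3 -> on_hand[A=31 B=25] avail[A=23 B=17] open={R2,R3,R4,R5}
Step 7: cancel R4 -> on_hand[A=31 B=25] avail[A=26 B=17] open={R2,R3,R5}
Step 8: reserve R6 B 4 -> on_hand[A=31 B=25] avail[A=26 B=13] open={R2,R3,R5,R6}
Step 9: cancel R2 -> on_hand[A=31 B=25] avail[A=31 B=13] open={R3,R5,R6}
Step 10: commit R5 -> on_hand[A=31 B=22] avail[A=31 B=13] open={R3,R6}
Step 11: cancel R6 -> on_hand[A=31 B=22] avail[A=31 B=17] open={R3}
Step 12: reserve R7 A 8 -> on_hand[A=31 B=22] avail[A=23 B=17] open={R3,R7}
Step 13: commit R7 -> on_hand[A=23 B=22] avail[A=23 B=17] open={R3}
Step 14: reserve R8 A 6 -> on_hand[A=23 B=22] avail[A=17 B=17] open={R3,R8}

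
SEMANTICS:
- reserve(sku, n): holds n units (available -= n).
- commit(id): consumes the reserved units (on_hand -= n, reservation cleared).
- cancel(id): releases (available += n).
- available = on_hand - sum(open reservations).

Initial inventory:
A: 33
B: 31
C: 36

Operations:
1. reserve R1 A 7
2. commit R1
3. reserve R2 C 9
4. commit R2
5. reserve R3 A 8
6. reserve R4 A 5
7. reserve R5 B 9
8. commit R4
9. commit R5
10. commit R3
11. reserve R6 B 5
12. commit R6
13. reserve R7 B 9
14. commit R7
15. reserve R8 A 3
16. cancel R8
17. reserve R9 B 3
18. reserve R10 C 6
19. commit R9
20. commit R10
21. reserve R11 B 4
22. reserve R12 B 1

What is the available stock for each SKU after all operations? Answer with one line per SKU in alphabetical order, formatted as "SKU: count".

Answer: A: 13
B: 0
C: 21

Derivation:
Step 1: reserve R1 A 7 -> on_hand[A=33 B=31 C=36] avail[A=26 B=31 C=36] open={R1}
Step 2: commit R1 -> on_hand[A=26 B=31 C=36] avail[A=26 B=31 C=36] open={}
Step 3: reserve R2 C 9 -> on_hand[A=26 B=31 C=36] avail[A=26 B=31 C=27] open={R2}
Step 4: commit R2 -> on_hand[A=26 B=31 C=27] avail[A=26 B=31 C=27] open={}
Step 5: reserve R3 A 8 -> on_hand[A=26 B=31 C=27] avail[A=18 B=31 C=27] open={R3}
Step 6: reserve R4 A 5 -> on_hand[A=26 B=31 C=27] avail[A=13 B=31 C=27] open={R3,R4}
Step 7: reserve R5 B 9 -> on_hand[A=26 B=31 C=27] avail[A=13 B=22 C=27] open={R3,R4,R5}
Step 8: commit R4 -> on_hand[A=21 B=31 C=27] avail[A=13 B=22 C=27] open={R3,R5}
Step 9: commit R5 -> on_hand[A=21 B=22 C=27] avail[A=13 B=22 C=27] open={R3}
Step 10: commit R3 -> on_hand[A=13 B=22 C=27] avail[A=13 B=22 C=27] open={}
Step 11: reserve R6 B 5 -> on_hand[A=13 B=22 C=27] avail[A=13 B=17 C=27] open={R6}
Step 12: commit R6 -> on_hand[A=13 B=17 C=27] avail[A=13 B=17 C=27] open={}
Step 13: reserve R7 B 9 -> on_hand[A=13 B=17 C=27] avail[A=13 B=8 C=27] open={R7}
Step 14: commit R7 -> on_hand[A=13 B=8 C=27] avail[A=13 B=8 C=27] open={}
Step 15: reserve R8 A 3 -> on_hand[A=13 B=8 C=27] avail[A=10 B=8 C=27] open={R8}
Step 16: cancel R8 -> on_hand[A=13 B=8 C=27] avail[A=13 B=8 C=27] open={}
Step 17: reserve R9 B 3 -> on_hand[A=13 B=8 C=27] avail[A=13 B=5 C=27] open={R9}
Step 18: reserve R10 C 6 -> on_hand[A=13 B=8 C=27] avail[A=13 B=5 C=21] open={R10,R9}
Step 19: commit R9 -> on_hand[A=13 B=5 C=27] avail[A=13 B=5 C=21] open={R10}
Step 20: commit R10 -> on_hand[A=13 B=5 C=21] avail[A=13 B=5 C=21] open={}
Step 21: reserve R11 B 4 -> on_hand[A=13 B=5 C=21] avail[A=13 B=1 C=21] open={R11}
Step 22: reserve R12 B 1 -> on_hand[A=13 B=5 C=21] avail[A=13 B=0 C=21] open={R11,R12}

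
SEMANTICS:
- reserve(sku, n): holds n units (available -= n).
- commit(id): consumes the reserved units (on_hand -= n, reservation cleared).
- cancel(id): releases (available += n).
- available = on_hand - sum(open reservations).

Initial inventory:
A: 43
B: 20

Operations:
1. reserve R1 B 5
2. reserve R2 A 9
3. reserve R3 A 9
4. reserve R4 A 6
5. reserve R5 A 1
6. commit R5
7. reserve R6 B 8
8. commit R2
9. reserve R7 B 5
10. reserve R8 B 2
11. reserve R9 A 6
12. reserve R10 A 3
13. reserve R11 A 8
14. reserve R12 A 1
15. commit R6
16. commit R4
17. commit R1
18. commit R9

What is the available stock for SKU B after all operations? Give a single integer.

Step 1: reserve R1 B 5 -> on_hand[A=43 B=20] avail[A=43 B=15] open={R1}
Step 2: reserve R2 A 9 -> on_hand[A=43 B=20] avail[A=34 B=15] open={R1,R2}
Step 3: reserve R3 A 9 -> on_hand[A=43 B=20] avail[A=25 B=15] open={R1,R2,R3}
Step 4: reserve R4 A 6 -> on_hand[A=43 B=20] avail[A=19 B=15] open={R1,R2,R3,R4}
Step 5: reserve R5 A 1 -> on_hand[A=43 B=20] avail[A=18 B=15] open={R1,R2,R3,R4,R5}
Step 6: commit R5 -> on_hand[A=42 B=20] avail[A=18 B=15] open={R1,R2,R3,R4}
Step 7: reserve R6 B 8 -> on_hand[A=42 B=20] avail[A=18 B=7] open={R1,R2,R3,R4,R6}
Step 8: commit R2 -> on_hand[A=33 B=20] avail[A=18 B=7] open={R1,R3,R4,R6}
Step 9: reserve R7 B 5 -> on_hand[A=33 B=20] avail[A=18 B=2] open={R1,R3,R4,R6,R7}
Step 10: reserve R8 B 2 -> on_hand[A=33 B=20] avail[A=18 B=0] open={R1,R3,R4,R6,R7,R8}
Step 11: reserve R9 A 6 -> on_hand[A=33 B=20] avail[A=12 B=0] open={R1,R3,R4,R6,R7,R8,R9}
Step 12: reserve R10 A 3 -> on_hand[A=33 B=20] avail[A=9 B=0] open={R1,R10,R3,R4,R6,R7,R8,R9}
Step 13: reserve R11 A 8 -> on_hand[A=33 B=20] avail[A=1 B=0] open={R1,R10,R11,R3,R4,R6,R7,R8,R9}
Step 14: reserve R12 A 1 -> on_hand[A=33 B=20] avail[A=0 B=0] open={R1,R10,R11,R12,R3,R4,R6,R7,R8,R9}
Step 15: commit R6 -> on_hand[A=33 B=12] avail[A=0 B=0] open={R1,R10,R11,R12,R3,R4,R7,R8,R9}
Step 16: commit R4 -> on_hand[A=27 B=12] avail[A=0 B=0] open={R1,R10,R11,R12,R3,R7,R8,R9}
Step 17: commit R1 -> on_hand[A=27 B=7] avail[A=0 B=0] open={R10,R11,R12,R3,R7,R8,R9}
Step 18: commit R9 -> on_hand[A=21 B=7] avail[A=0 B=0] open={R10,R11,R12,R3,R7,R8}
Final available[B] = 0

Answer: 0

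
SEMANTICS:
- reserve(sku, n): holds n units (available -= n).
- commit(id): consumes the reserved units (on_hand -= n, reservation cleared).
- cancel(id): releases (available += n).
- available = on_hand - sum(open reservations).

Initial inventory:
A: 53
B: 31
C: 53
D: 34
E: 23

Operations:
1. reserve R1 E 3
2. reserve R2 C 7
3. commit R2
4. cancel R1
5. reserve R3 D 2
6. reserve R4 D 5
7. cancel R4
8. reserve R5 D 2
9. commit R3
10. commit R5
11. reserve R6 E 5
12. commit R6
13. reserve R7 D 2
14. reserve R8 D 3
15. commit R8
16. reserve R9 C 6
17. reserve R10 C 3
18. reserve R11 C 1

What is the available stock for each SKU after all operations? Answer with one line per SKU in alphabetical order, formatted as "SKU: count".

Step 1: reserve R1 E 3 -> on_hand[A=53 B=31 C=53 D=34 E=23] avail[A=53 B=31 C=53 D=34 E=20] open={R1}
Step 2: reserve R2 C 7 -> on_hand[A=53 B=31 C=53 D=34 E=23] avail[A=53 B=31 C=46 D=34 E=20] open={R1,R2}
Step 3: commit R2 -> on_hand[A=53 B=31 C=46 D=34 E=23] avail[A=53 B=31 C=46 D=34 E=20] open={R1}
Step 4: cancel R1 -> on_hand[A=53 B=31 C=46 D=34 E=23] avail[A=53 B=31 C=46 D=34 E=23] open={}
Step 5: reserve R3 D 2 -> on_hand[A=53 B=31 C=46 D=34 E=23] avail[A=53 B=31 C=46 D=32 E=23] open={R3}
Step 6: reserve R4 D 5 -> on_hand[A=53 B=31 C=46 D=34 E=23] avail[A=53 B=31 C=46 D=27 E=23] open={R3,R4}
Step 7: cancel R4 -> on_hand[A=53 B=31 C=46 D=34 E=23] avail[A=53 B=31 C=46 D=32 E=23] open={R3}
Step 8: reserve R5 D 2 -> on_hand[A=53 B=31 C=46 D=34 E=23] avail[A=53 B=31 C=46 D=30 E=23] open={R3,R5}
Step 9: commit R3 -> on_hand[A=53 B=31 C=46 D=32 E=23] avail[A=53 B=31 C=46 D=30 E=23] open={R5}
Step 10: commit R5 -> on_hand[A=53 B=31 C=46 D=30 E=23] avail[A=53 B=31 C=46 D=30 E=23] open={}
Step 11: reserve R6 E 5 -> on_hand[A=53 B=31 C=46 D=30 E=23] avail[A=53 B=31 C=46 D=30 E=18] open={R6}
Step 12: commit R6 -> on_hand[A=53 B=31 C=46 D=30 E=18] avail[A=53 B=31 C=46 D=30 E=18] open={}
Step 13: reserve R7 D 2 -> on_hand[A=53 B=31 C=46 D=30 E=18] avail[A=53 B=31 C=46 D=28 E=18] open={R7}
Step 14: reserve R8 D 3 -> on_hand[A=53 B=31 C=46 D=30 E=18] avail[A=53 B=31 C=46 D=25 E=18] open={R7,R8}
Step 15: commit R8 -> on_hand[A=53 B=31 C=46 D=27 E=18] avail[A=53 B=31 C=46 D=25 E=18] open={R7}
Step 16: reserve R9 C 6 -> on_hand[A=53 B=31 C=46 D=27 E=18] avail[A=53 B=31 C=40 D=25 E=18] open={R7,R9}
Step 17: reserve R10 C 3 -> on_hand[A=53 B=31 C=46 D=27 E=18] avail[A=53 B=31 C=37 D=25 E=18] open={R10,R7,R9}
Step 18: reserve R11 C 1 -> on_hand[A=53 B=31 C=46 D=27 E=18] avail[A=53 B=31 C=36 D=25 E=18] open={R10,R11,R7,R9}

Answer: A: 53
B: 31
C: 36
D: 25
E: 18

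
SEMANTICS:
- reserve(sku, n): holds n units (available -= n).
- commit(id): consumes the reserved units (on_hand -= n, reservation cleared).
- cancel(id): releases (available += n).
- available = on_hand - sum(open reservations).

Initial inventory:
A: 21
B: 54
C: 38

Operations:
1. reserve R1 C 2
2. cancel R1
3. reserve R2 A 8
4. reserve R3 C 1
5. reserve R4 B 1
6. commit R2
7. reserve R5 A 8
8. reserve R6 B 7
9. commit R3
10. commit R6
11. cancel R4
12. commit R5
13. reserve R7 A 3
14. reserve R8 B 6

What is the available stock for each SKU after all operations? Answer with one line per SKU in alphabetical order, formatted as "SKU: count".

Answer: A: 2
B: 41
C: 37

Derivation:
Step 1: reserve R1 C 2 -> on_hand[A=21 B=54 C=38] avail[A=21 B=54 C=36] open={R1}
Step 2: cancel R1 -> on_hand[A=21 B=54 C=38] avail[A=21 B=54 C=38] open={}
Step 3: reserve R2 A 8 -> on_hand[A=21 B=54 C=38] avail[A=13 B=54 C=38] open={R2}
Step 4: reserve R3 C 1 -> on_hand[A=21 B=54 C=38] avail[A=13 B=54 C=37] open={R2,R3}
Step 5: reserve R4 B 1 -> on_hand[A=21 B=54 C=38] avail[A=13 B=53 C=37] open={R2,R3,R4}
Step 6: commit R2 -> on_hand[A=13 B=54 C=38] avail[A=13 B=53 C=37] open={R3,R4}
Step 7: reserve R5 A 8 -> on_hand[A=13 B=54 C=38] avail[A=5 B=53 C=37] open={R3,R4,R5}
Step 8: reserve R6 B 7 -> on_hand[A=13 B=54 C=38] avail[A=5 B=46 C=37] open={R3,R4,R5,R6}
Step 9: commit R3 -> on_hand[A=13 B=54 C=37] avail[A=5 B=46 C=37] open={R4,R5,R6}
Step 10: commit R6 -> on_hand[A=13 B=47 C=37] avail[A=5 B=46 C=37] open={R4,R5}
Step 11: cancel R4 -> on_hand[A=13 B=47 C=37] avail[A=5 B=47 C=37] open={R5}
Step 12: commit R5 -> on_hand[A=5 B=47 C=37] avail[A=5 B=47 C=37] open={}
Step 13: reserve R7 A 3 -> on_hand[A=5 B=47 C=37] avail[A=2 B=47 C=37] open={R7}
Step 14: reserve R8 B 6 -> on_hand[A=5 B=47 C=37] avail[A=2 B=41 C=37] open={R7,R8}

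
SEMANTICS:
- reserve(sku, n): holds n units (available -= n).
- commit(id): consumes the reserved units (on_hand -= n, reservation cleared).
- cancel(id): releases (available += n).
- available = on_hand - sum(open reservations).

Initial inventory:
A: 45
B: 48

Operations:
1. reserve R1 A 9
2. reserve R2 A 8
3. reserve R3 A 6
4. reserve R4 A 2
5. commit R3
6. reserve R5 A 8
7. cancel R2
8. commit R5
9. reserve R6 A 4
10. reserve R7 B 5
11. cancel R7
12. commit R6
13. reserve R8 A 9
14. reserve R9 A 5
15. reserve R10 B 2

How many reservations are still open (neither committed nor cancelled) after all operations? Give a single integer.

Step 1: reserve R1 A 9 -> on_hand[A=45 B=48] avail[A=36 B=48] open={R1}
Step 2: reserve R2 A 8 -> on_hand[A=45 B=48] avail[A=28 B=48] open={R1,R2}
Step 3: reserve R3 A 6 -> on_hand[A=45 B=48] avail[A=22 B=48] open={R1,R2,R3}
Step 4: reserve R4 A 2 -> on_hand[A=45 B=48] avail[A=20 B=48] open={R1,R2,R3,R4}
Step 5: commit R3 -> on_hand[A=39 B=48] avail[A=20 B=48] open={R1,R2,R4}
Step 6: reserve R5 A 8 -> on_hand[A=39 B=48] avail[A=12 B=48] open={R1,R2,R4,R5}
Step 7: cancel R2 -> on_hand[A=39 B=48] avail[A=20 B=48] open={R1,R4,R5}
Step 8: commit R5 -> on_hand[A=31 B=48] avail[A=20 B=48] open={R1,R4}
Step 9: reserve R6 A 4 -> on_hand[A=31 B=48] avail[A=16 B=48] open={R1,R4,R6}
Step 10: reserve R7 B 5 -> on_hand[A=31 B=48] avail[A=16 B=43] open={R1,R4,R6,R7}
Step 11: cancel R7 -> on_hand[A=31 B=48] avail[A=16 B=48] open={R1,R4,R6}
Step 12: commit R6 -> on_hand[A=27 B=48] avail[A=16 B=48] open={R1,R4}
Step 13: reserve R8 A 9 -> on_hand[A=27 B=48] avail[A=7 B=48] open={R1,R4,R8}
Step 14: reserve R9 A 5 -> on_hand[A=27 B=48] avail[A=2 B=48] open={R1,R4,R8,R9}
Step 15: reserve R10 B 2 -> on_hand[A=27 B=48] avail[A=2 B=46] open={R1,R10,R4,R8,R9}
Open reservations: ['R1', 'R10', 'R4', 'R8', 'R9'] -> 5

Answer: 5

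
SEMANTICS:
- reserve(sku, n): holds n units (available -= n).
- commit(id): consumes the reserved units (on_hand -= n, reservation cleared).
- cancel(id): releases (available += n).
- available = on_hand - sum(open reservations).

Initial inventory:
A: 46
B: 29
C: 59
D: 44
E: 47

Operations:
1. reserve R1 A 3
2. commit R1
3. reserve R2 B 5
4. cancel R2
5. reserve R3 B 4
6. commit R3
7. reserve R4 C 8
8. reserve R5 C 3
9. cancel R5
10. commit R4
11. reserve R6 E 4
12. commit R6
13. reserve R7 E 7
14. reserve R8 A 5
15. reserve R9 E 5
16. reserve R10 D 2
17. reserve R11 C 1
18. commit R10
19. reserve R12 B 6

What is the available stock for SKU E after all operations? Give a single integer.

Step 1: reserve R1 A 3 -> on_hand[A=46 B=29 C=59 D=44 E=47] avail[A=43 B=29 C=59 D=44 E=47] open={R1}
Step 2: commit R1 -> on_hand[A=43 B=29 C=59 D=44 E=47] avail[A=43 B=29 C=59 D=44 E=47] open={}
Step 3: reserve R2 B 5 -> on_hand[A=43 B=29 C=59 D=44 E=47] avail[A=43 B=24 C=59 D=44 E=47] open={R2}
Step 4: cancel R2 -> on_hand[A=43 B=29 C=59 D=44 E=47] avail[A=43 B=29 C=59 D=44 E=47] open={}
Step 5: reserve R3 B 4 -> on_hand[A=43 B=29 C=59 D=44 E=47] avail[A=43 B=25 C=59 D=44 E=47] open={R3}
Step 6: commit R3 -> on_hand[A=43 B=25 C=59 D=44 E=47] avail[A=43 B=25 C=59 D=44 E=47] open={}
Step 7: reserve R4 C 8 -> on_hand[A=43 B=25 C=59 D=44 E=47] avail[A=43 B=25 C=51 D=44 E=47] open={R4}
Step 8: reserve R5 C 3 -> on_hand[A=43 B=25 C=59 D=44 E=47] avail[A=43 B=25 C=48 D=44 E=47] open={R4,R5}
Step 9: cancel R5 -> on_hand[A=43 B=25 C=59 D=44 E=47] avail[A=43 B=25 C=51 D=44 E=47] open={R4}
Step 10: commit R4 -> on_hand[A=43 B=25 C=51 D=44 E=47] avail[A=43 B=25 C=51 D=44 E=47] open={}
Step 11: reserve R6 E 4 -> on_hand[A=43 B=25 C=51 D=44 E=47] avail[A=43 B=25 C=51 D=44 E=43] open={R6}
Step 12: commit R6 -> on_hand[A=43 B=25 C=51 D=44 E=43] avail[A=43 B=25 C=51 D=44 E=43] open={}
Step 13: reserve R7 E 7 -> on_hand[A=43 B=25 C=51 D=44 E=43] avail[A=43 B=25 C=51 D=44 E=36] open={R7}
Step 14: reserve R8 A 5 -> on_hand[A=43 B=25 C=51 D=44 E=43] avail[A=38 B=25 C=51 D=44 E=36] open={R7,R8}
Step 15: reserve R9 E 5 -> on_hand[A=43 B=25 C=51 D=44 E=43] avail[A=38 B=25 C=51 D=44 E=31] open={R7,R8,R9}
Step 16: reserve R10 D 2 -> on_hand[A=43 B=25 C=51 D=44 E=43] avail[A=38 B=25 C=51 D=42 E=31] open={R10,R7,R8,R9}
Step 17: reserve R11 C 1 -> on_hand[A=43 B=25 C=51 D=44 E=43] avail[A=38 B=25 C=50 D=42 E=31] open={R10,R11,R7,R8,R9}
Step 18: commit R10 -> on_hand[A=43 B=25 C=51 D=42 E=43] avail[A=38 B=25 C=50 D=42 E=31] open={R11,R7,R8,R9}
Step 19: reserve R12 B 6 -> on_hand[A=43 B=25 C=51 D=42 E=43] avail[A=38 B=19 C=50 D=42 E=31] open={R11,R12,R7,R8,R9}
Final available[E] = 31

Answer: 31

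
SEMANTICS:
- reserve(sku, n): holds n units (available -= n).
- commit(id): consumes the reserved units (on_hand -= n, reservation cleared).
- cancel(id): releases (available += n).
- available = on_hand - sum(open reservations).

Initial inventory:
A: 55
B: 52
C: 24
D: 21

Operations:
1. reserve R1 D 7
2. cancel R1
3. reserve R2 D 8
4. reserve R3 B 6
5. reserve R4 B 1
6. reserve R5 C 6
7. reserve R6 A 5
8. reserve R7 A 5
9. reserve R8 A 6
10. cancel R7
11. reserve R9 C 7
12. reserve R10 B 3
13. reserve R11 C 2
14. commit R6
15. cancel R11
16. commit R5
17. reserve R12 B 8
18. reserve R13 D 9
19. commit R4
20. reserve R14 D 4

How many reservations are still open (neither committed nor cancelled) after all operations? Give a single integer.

Step 1: reserve R1 D 7 -> on_hand[A=55 B=52 C=24 D=21] avail[A=55 B=52 C=24 D=14] open={R1}
Step 2: cancel R1 -> on_hand[A=55 B=52 C=24 D=21] avail[A=55 B=52 C=24 D=21] open={}
Step 3: reserve R2 D 8 -> on_hand[A=55 B=52 C=24 D=21] avail[A=55 B=52 C=24 D=13] open={R2}
Step 4: reserve R3 B 6 -> on_hand[A=55 B=52 C=24 D=21] avail[A=55 B=46 C=24 D=13] open={R2,R3}
Step 5: reserve R4 B 1 -> on_hand[A=55 B=52 C=24 D=21] avail[A=55 B=45 C=24 D=13] open={R2,R3,R4}
Step 6: reserve R5 C 6 -> on_hand[A=55 B=52 C=24 D=21] avail[A=55 B=45 C=18 D=13] open={R2,R3,R4,R5}
Step 7: reserve R6 A 5 -> on_hand[A=55 B=52 C=24 D=21] avail[A=50 B=45 C=18 D=13] open={R2,R3,R4,R5,R6}
Step 8: reserve R7 A 5 -> on_hand[A=55 B=52 C=24 D=21] avail[A=45 B=45 C=18 D=13] open={R2,R3,R4,R5,R6,R7}
Step 9: reserve R8 A 6 -> on_hand[A=55 B=52 C=24 D=21] avail[A=39 B=45 C=18 D=13] open={R2,R3,R4,R5,R6,R7,R8}
Step 10: cancel R7 -> on_hand[A=55 B=52 C=24 D=21] avail[A=44 B=45 C=18 D=13] open={R2,R3,R4,R5,R6,R8}
Step 11: reserve R9 C 7 -> on_hand[A=55 B=52 C=24 D=21] avail[A=44 B=45 C=11 D=13] open={R2,R3,R4,R5,R6,R8,R9}
Step 12: reserve R10 B 3 -> on_hand[A=55 B=52 C=24 D=21] avail[A=44 B=42 C=11 D=13] open={R10,R2,R3,R4,R5,R6,R8,R9}
Step 13: reserve R11 C 2 -> on_hand[A=55 B=52 C=24 D=21] avail[A=44 B=42 C=9 D=13] open={R10,R11,R2,R3,R4,R5,R6,R8,R9}
Step 14: commit R6 -> on_hand[A=50 B=52 C=24 D=21] avail[A=44 B=42 C=9 D=13] open={R10,R11,R2,R3,R4,R5,R8,R9}
Step 15: cancel R11 -> on_hand[A=50 B=52 C=24 D=21] avail[A=44 B=42 C=11 D=13] open={R10,R2,R3,R4,R5,R8,R9}
Step 16: commit R5 -> on_hand[A=50 B=52 C=18 D=21] avail[A=44 B=42 C=11 D=13] open={R10,R2,R3,R4,R8,R9}
Step 17: reserve R12 B 8 -> on_hand[A=50 B=52 C=18 D=21] avail[A=44 B=34 C=11 D=13] open={R10,R12,R2,R3,R4,R8,R9}
Step 18: reserve R13 D 9 -> on_hand[A=50 B=52 C=18 D=21] avail[A=44 B=34 C=11 D=4] open={R10,R12,R13,R2,R3,R4,R8,R9}
Step 19: commit R4 -> on_hand[A=50 B=51 C=18 D=21] avail[A=44 B=34 C=11 D=4] open={R10,R12,R13,R2,R3,R8,R9}
Step 20: reserve R14 D 4 -> on_hand[A=50 B=51 C=18 D=21] avail[A=44 B=34 C=11 D=0] open={R10,R12,R13,R14,R2,R3,R8,R9}
Open reservations: ['R10', 'R12', 'R13', 'R14', 'R2', 'R3', 'R8', 'R9'] -> 8

Answer: 8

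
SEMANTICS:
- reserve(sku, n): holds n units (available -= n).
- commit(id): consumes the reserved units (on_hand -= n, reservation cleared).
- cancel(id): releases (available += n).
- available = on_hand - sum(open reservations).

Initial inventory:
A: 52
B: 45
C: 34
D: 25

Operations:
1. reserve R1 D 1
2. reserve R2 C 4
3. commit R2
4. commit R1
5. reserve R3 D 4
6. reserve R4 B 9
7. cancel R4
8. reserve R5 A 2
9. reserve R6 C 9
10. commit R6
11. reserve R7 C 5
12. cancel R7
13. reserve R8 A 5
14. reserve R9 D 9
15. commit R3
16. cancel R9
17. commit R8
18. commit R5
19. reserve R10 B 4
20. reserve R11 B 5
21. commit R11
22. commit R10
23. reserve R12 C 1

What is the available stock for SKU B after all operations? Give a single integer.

Step 1: reserve R1 D 1 -> on_hand[A=52 B=45 C=34 D=25] avail[A=52 B=45 C=34 D=24] open={R1}
Step 2: reserve R2 C 4 -> on_hand[A=52 B=45 C=34 D=25] avail[A=52 B=45 C=30 D=24] open={R1,R2}
Step 3: commit R2 -> on_hand[A=52 B=45 C=30 D=25] avail[A=52 B=45 C=30 D=24] open={R1}
Step 4: commit R1 -> on_hand[A=52 B=45 C=30 D=24] avail[A=52 B=45 C=30 D=24] open={}
Step 5: reserve R3 D 4 -> on_hand[A=52 B=45 C=30 D=24] avail[A=52 B=45 C=30 D=20] open={R3}
Step 6: reserve R4 B 9 -> on_hand[A=52 B=45 C=30 D=24] avail[A=52 B=36 C=30 D=20] open={R3,R4}
Step 7: cancel R4 -> on_hand[A=52 B=45 C=30 D=24] avail[A=52 B=45 C=30 D=20] open={R3}
Step 8: reserve R5 A 2 -> on_hand[A=52 B=45 C=30 D=24] avail[A=50 B=45 C=30 D=20] open={R3,R5}
Step 9: reserve R6 C 9 -> on_hand[A=52 B=45 C=30 D=24] avail[A=50 B=45 C=21 D=20] open={R3,R5,R6}
Step 10: commit R6 -> on_hand[A=52 B=45 C=21 D=24] avail[A=50 B=45 C=21 D=20] open={R3,R5}
Step 11: reserve R7 C 5 -> on_hand[A=52 B=45 C=21 D=24] avail[A=50 B=45 C=16 D=20] open={R3,R5,R7}
Step 12: cancel R7 -> on_hand[A=52 B=45 C=21 D=24] avail[A=50 B=45 C=21 D=20] open={R3,R5}
Step 13: reserve R8 A 5 -> on_hand[A=52 B=45 C=21 D=24] avail[A=45 B=45 C=21 D=20] open={R3,R5,R8}
Step 14: reserve R9 D 9 -> on_hand[A=52 B=45 C=21 D=24] avail[A=45 B=45 C=21 D=11] open={R3,R5,R8,R9}
Step 15: commit R3 -> on_hand[A=52 B=45 C=21 D=20] avail[A=45 B=45 C=21 D=11] open={R5,R8,R9}
Step 16: cancel R9 -> on_hand[A=52 B=45 C=21 D=20] avail[A=45 B=45 C=21 D=20] open={R5,R8}
Step 17: commit R8 -> on_hand[A=47 B=45 C=21 D=20] avail[A=45 B=45 C=21 D=20] open={R5}
Step 18: commit R5 -> on_hand[A=45 B=45 C=21 D=20] avail[A=45 B=45 C=21 D=20] open={}
Step 19: reserve R10 B 4 -> on_hand[A=45 B=45 C=21 D=20] avail[A=45 B=41 C=21 D=20] open={R10}
Step 20: reserve R11 B 5 -> on_hand[A=45 B=45 C=21 D=20] avail[A=45 B=36 C=21 D=20] open={R10,R11}
Step 21: commit R11 -> on_hand[A=45 B=40 C=21 D=20] avail[A=45 B=36 C=21 D=20] open={R10}
Step 22: commit R10 -> on_hand[A=45 B=36 C=21 D=20] avail[A=45 B=36 C=21 D=20] open={}
Step 23: reserve R12 C 1 -> on_hand[A=45 B=36 C=21 D=20] avail[A=45 B=36 C=20 D=20] open={R12}
Final available[B] = 36

Answer: 36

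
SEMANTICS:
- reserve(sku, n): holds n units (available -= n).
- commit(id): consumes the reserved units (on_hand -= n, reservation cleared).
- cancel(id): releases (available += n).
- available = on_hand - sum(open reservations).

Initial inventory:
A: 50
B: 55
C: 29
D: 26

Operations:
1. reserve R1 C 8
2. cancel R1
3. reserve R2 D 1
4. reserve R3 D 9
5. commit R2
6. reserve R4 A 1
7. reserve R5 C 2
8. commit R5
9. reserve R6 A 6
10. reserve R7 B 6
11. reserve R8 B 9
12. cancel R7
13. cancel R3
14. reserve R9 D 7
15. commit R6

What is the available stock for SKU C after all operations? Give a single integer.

Step 1: reserve R1 C 8 -> on_hand[A=50 B=55 C=29 D=26] avail[A=50 B=55 C=21 D=26] open={R1}
Step 2: cancel R1 -> on_hand[A=50 B=55 C=29 D=26] avail[A=50 B=55 C=29 D=26] open={}
Step 3: reserve R2 D 1 -> on_hand[A=50 B=55 C=29 D=26] avail[A=50 B=55 C=29 D=25] open={R2}
Step 4: reserve R3 D 9 -> on_hand[A=50 B=55 C=29 D=26] avail[A=50 B=55 C=29 D=16] open={R2,R3}
Step 5: commit R2 -> on_hand[A=50 B=55 C=29 D=25] avail[A=50 B=55 C=29 D=16] open={R3}
Step 6: reserve R4 A 1 -> on_hand[A=50 B=55 C=29 D=25] avail[A=49 B=55 C=29 D=16] open={R3,R4}
Step 7: reserve R5 C 2 -> on_hand[A=50 B=55 C=29 D=25] avail[A=49 B=55 C=27 D=16] open={R3,R4,R5}
Step 8: commit R5 -> on_hand[A=50 B=55 C=27 D=25] avail[A=49 B=55 C=27 D=16] open={R3,R4}
Step 9: reserve R6 A 6 -> on_hand[A=50 B=55 C=27 D=25] avail[A=43 B=55 C=27 D=16] open={R3,R4,R6}
Step 10: reserve R7 B 6 -> on_hand[A=50 B=55 C=27 D=25] avail[A=43 B=49 C=27 D=16] open={R3,R4,R6,R7}
Step 11: reserve R8 B 9 -> on_hand[A=50 B=55 C=27 D=25] avail[A=43 B=40 C=27 D=16] open={R3,R4,R6,R7,R8}
Step 12: cancel R7 -> on_hand[A=50 B=55 C=27 D=25] avail[A=43 B=46 C=27 D=16] open={R3,R4,R6,R8}
Step 13: cancel R3 -> on_hand[A=50 B=55 C=27 D=25] avail[A=43 B=46 C=27 D=25] open={R4,R6,R8}
Step 14: reserve R9 D 7 -> on_hand[A=50 B=55 C=27 D=25] avail[A=43 B=46 C=27 D=18] open={R4,R6,R8,R9}
Step 15: commit R6 -> on_hand[A=44 B=55 C=27 D=25] avail[A=43 B=46 C=27 D=18] open={R4,R8,R9}
Final available[C] = 27

Answer: 27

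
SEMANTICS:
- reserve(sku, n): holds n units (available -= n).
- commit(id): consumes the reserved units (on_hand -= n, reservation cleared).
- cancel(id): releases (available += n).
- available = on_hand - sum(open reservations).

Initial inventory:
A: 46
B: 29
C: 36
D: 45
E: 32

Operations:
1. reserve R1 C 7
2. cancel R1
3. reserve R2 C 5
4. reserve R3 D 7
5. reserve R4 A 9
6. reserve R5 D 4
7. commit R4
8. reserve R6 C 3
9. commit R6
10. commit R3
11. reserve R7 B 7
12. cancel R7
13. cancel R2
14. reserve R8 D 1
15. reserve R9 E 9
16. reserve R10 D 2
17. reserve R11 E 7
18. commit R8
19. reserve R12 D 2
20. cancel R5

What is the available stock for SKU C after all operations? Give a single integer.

Answer: 33

Derivation:
Step 1: reserve R1 C 7 -> on_hand[A=46 B=29 C=36 D=45 E=32] avail[A=46 B=29 C=29 D=45 E=32] open={R1}
Step 2: cancel R1 -> on_hand[A=46 B=29 C=36 D=45 E=32] avail[A=46 B=29 C=36 D=45 E=32] open={}
Step 3: reserve R2 C 5 -> on_hand[A=46 B=29 C=36 D=45 E=32] avail[A=46 B=29 C=31 D=45 E=32] open={R2}
Step 4: reserve R3 D 7 -> on_hand[A=46 B=29 C=36 D=45 E=32] avail[A=46 B=29 C=31 D=38 E=32] open={R2,R3}
Step 5: reserve R4 A 9 -> on_hand[A=46 B=29 C=36 D=45 E=32] avail[A=37 B=29 C=31 D=38 E=32] open={R2,R3,R4}
Step 6: reserve R5 D 4 -> on_hand[A=46 B=29 C=36 D=45 E=32] avail[A=37 B=29 C=31 D=34 E=32] open={R2,R3,R4,R5}
Step 7: commit R4 -> on_hand[A=37 B=29 C=36 D=45 E=32] avail[A=37 B=29 C=31 D=34 E=32] open={R2,R3,R5}
Step 8: reserve R6 C 3 -> on_hand[A=37 B=29 C=36 D=45 E=32] avail[A=37 B=29 C=28 D=34 E=32] open={R2,R3,R5,R6}
Step 9: commit R6 -> on_hand[A=37 B=29 C=33 D=45 E=32] avail[A=37 B=29 C=28 D=34 E=32] open={R2,R3,R5}
Step 10: commit R3 -> on_hand[A=37 B=29 C=33 D=38 E=32] avail[A=37 B=29 C=28 D=34 E=32] open={R2,R5}
Step 11: reserve R7 B 7 -> on_hand[A=37 B=29 C=33 D=38 E=32] avail[A=37 B=22 C=28 D=34 E=32] open={R2,R5,R7}
Step 12: cancel R7 -> on_hand[A=37 B=29 C=33 D=38 E=32] avail[A=37 B=29 C=28 D=34 E=32] open={R2,R5}
Step 13: cancel R2 -> on_hand[A=37 B=29 C=33 D=38 E=32] avail[A=37 B=29 C=33 D=34 E=32] open={R5}
Step 14: reserve R8 D 1 -> on_hand[A=37 B=29 C=33 D=38 E=32] avail[A=37 B=29 C=33 D=33 E=32] open={R5,R8}
Step 15: reserve R9 E 9 -> on_hand[A=37 B=29 C=33 D=38 E=32] avail[A=37 B=29 C=33 D=33 E=23] open={R5,R8,R9}
Step 16: reserve R10 D 2 -> on_hand[A=37 B=29 C=33 D=38 E=32] avail[A=37 B=29 C=33 D=31 E=23] open={R10,R5,R8,R9}
Step 17: reserve R11 E 7 -> on_hand[A=37 B=29 C=33 D=38 E=32] avail[A=37 B=29 C=33 D=31 E=16] open={R10,R11,R5,R8,R9}
Step 18: commit R8 -> on_hand[A=37 B=29 C=33 D=37 E=32] avail[A=37 B=29 C=33 D=31 E=16] open={R10,R11,R5,R9}
Step 19: reserve R12 D 2 -> on_hand[A=37 B=29 C=33 D=37 E=32] avail[A=37 B=29 C=33 D=29 E=16] open={R10,R11,R12,R5,R9}
Step 20: cancel R5 -> on_hand[A=37 B=29 C=33 D=37 E=32] avail[A=37 B=29 C=33 D=33 E=16] open={R10,R11,R12,R9}
Final available[C] = 33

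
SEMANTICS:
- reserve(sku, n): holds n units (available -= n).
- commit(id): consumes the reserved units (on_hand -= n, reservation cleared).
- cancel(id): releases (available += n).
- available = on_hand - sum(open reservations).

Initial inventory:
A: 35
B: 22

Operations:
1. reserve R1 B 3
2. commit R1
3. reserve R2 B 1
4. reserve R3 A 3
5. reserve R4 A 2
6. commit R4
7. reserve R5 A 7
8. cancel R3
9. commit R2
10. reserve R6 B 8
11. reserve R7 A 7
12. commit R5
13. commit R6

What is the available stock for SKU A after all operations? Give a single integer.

Step 1: reserve R1 B 3 -> on_hand[A=35 B=22] avail[A=35 B=19] open={R1}
Step 2: commit R1 -> on_hand[A=35 B=19] avail[A=35 B=19] open={}
Step 3: reserve R2 B 1 -> on_hand[A=35 B=19] avail[A=35 B=18] open={R2}
Step 4: reserve R3 A 3 -> on_hand[A=35 B=19] avail[A=32 B=18] open={R2,R3}
Step 5: reserve R4 A 2 -> on_hand[A=35 B=19] avail[A=30 B=18] open={R2,R3,R4}
Step 6: commit R4 -> on_hand[A=33 B=19] avail[A=30 B=18] open={R2,R3}
Step 7: reserve R5 A 7 -> on_hand[A=33 B=19] avail[A=23 B=18] open={R2,R3,R5}
Step 8: cancel R3 -> on_hand[A=33 B=19] avail[A=26 B=18] open={R2,R5}
Step 9: commit R2 -> on_hand[A=33 B=18] avail[A=26 B=18] open={R5}
Step 10: reserve R6 B 8 -> on_hand[A=33 B=18] avail[A=26 B=10] open={R5,R6}
Step 11: reserve R7 A 7 -> on_hand[A=33 B=18] avail[A=19 B=10] open={R5,R6,R7}
Step 12: commit R5 -> on_hand[A=26 B=18] avail[A=19 B=10] open={R6,R7}
Step 13: commit R6 -> on_hand[A=26 B=10] avail[A=19 B=10] open={R7}
Final available[A] = 19

Answer: 19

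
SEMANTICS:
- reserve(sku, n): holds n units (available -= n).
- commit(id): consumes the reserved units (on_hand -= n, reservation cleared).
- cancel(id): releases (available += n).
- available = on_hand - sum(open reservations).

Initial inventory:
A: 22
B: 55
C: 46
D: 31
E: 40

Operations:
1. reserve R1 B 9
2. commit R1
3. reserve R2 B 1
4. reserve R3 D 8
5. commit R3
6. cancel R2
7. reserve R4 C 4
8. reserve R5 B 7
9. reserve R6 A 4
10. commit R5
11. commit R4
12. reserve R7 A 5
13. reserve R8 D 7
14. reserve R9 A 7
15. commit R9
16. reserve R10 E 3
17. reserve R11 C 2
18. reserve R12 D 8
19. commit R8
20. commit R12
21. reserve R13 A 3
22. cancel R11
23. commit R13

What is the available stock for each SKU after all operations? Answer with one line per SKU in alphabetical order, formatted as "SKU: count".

Answer: A: 3
B: 39
C: 42
D: 8
E: 37

Derivation:
Step 1: reserve R1 B 9 -> on_hand[A=22 B=55 C=46 D=31 E=40] avail[A=22 B=46 C=46 D=31 E=40] open={R1}
Step 2: commit R1 -> on_hand[A=22 B=46 C=46 D=31 E=40] avail[A=22 B=46 C=46 D=31 E=40] open={}
Step 3: reserve R2 B 1 -> on_hand[A=22 B=46 C=46 D=31 E=40] avail[A=22 B=45 C=46 D=31 E=40] open={R2}
Step 4: reserve R3 D 8 -> on_hand[A=22 B=46 C=46 D=31 E=40] avail[A=22 B=45 C=46 D=23 E=40] open={R2,R3}
Step 5: commit R3 -> on_hand[A=22 B=46 C=46 D=23 E=40] avail[A=22 B=45 C=46 D=23 E=40] open={R2}
Step 6: cancel R2 -> on_hand[A=22 B=46 C=46 D=23 E=40] avail[A=22 B=46 C=46 D=23 E=40] open={}
Step 7: reserve R4 C 4 -> on_hand[A=22 B=46 C=46 D=23 E=40] avail[A=22 B=46 C=42 D=23 E=40] open={R4}
Step 8: reserve R5 B 7 -> on_hand[A=22 B=46 C=46 D=23 E=40] avail[A=22 B=39 C=42 D=23 E=40] open={R4,R5}
Step 9: reserve R6 A 4 -> on_hand[A=22 B=46 C=46 D=23 E=40] avail[A=18 B=39 C=42 D=23 E=40] open={R4,R5,R6}
Step 10: commit R5 -> on_hand[A=22 B=39 C=46 D=23 E=40] avail[A=18 B=39 C=42 D=23 E=40] open={R4,R6}
Step 11: commit R4 -> on_hand[A=22 B=39 C=42 D=23 E=40] avail[A=18 B=39 C=42 D=23 E=40] open={R6}
Step 12: reserve R7 A 5 -> on_hand[A=22 B=39 C=42 D=23 E=40] avail[A=13 B=39 C=42 D=23 E=40] open={R6,R7}
Step 13: reserve R8 D 7 -> on_hand[A=22 B=39 C=42 D=23 E=40] avail[A=13 B=39 C=42 D=16 E=40] open={R6,R7,R8}
Step 14: reserve R9 A 7 -> on_hand[A=22 B=39 C=42 D=23 E=40] avail[A=6 B=39 C=42 D=16 E=40] open={R6,R7,R8,R9}
Step 15: commit R9 -> on_hand[A=15 B=39 C=42 D=23 E=40] avail[A=6 B=39 C=42 D=16 E=40] open={R6,R7,R8}
Step 16: reserve R10 E 3 -> on_hand[A=15 B=39 C=42 D=23 E=40] avail[A=6 B=39 C=42 D=16 E=37] open={R10,R6,R7,R8}
Step 17: reserve R11 C 2 -> on_hand[A=15 B=39 C=42 D=23 E=40] avail[A=6 B=39 C=40 D=16 E=37] open={R10,R11,R6,R7,R8}
Step 18: reserve R12 D 8 -> on_hand[A=15 B=39 C=42 D=23 E=40] avail[A=6 B=39 C=40 D=8 E=37] open={R10,R11,R12,R6,R7,R8}
Step 19: commit R8 -> on_hand[A=15 B=39 C=42 D=16 E=40] avail[A=6 B=39 C=40 D=8 E=37] open={R10,R11,R12,R6,R7}
Step 20: commit R12 -> on_hand[A=15 B=39 C=42 D=8 E=40] avail[A=6 B=39 C=40 D=8 E=37] open={R10,R11,R6,R7}
Step 21: reserve R13 A 3 -> on_hand[A=15 B=39 C=42 D=8 E=40] avail[A=3 B=39 C=40 D=8 E=37] open={R10,R11,R13,R6,R7}
Step 22: cancel R11 -> on_hand[A=15 B=39 C=42 D=8 E=40] avail[A=3 B=39 C=42 D=8 E=37] open={R10,R13,R6,R7}
Step 23: commit R13 -> on_hand[A=12 B=39 C=42 D=8 E=40] avail[A=3 B=39 C=42 D=8 E=37] open={R10,R6,R7}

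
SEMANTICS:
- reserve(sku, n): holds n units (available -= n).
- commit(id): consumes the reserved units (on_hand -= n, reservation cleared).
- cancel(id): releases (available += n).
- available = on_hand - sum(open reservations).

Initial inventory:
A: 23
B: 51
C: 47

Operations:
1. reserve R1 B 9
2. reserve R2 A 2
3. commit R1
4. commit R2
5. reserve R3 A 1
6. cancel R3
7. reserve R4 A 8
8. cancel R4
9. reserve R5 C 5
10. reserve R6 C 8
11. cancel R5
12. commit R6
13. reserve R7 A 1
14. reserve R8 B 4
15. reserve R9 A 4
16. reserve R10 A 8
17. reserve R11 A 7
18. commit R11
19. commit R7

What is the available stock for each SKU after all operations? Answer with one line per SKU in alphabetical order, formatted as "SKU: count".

Step 1: reserve R1 B 9 -> on_hand[A=23 B=51 C=47] avail[A=23 B=42 C=47] open={R1}
Step 2: reserve R2 A 2 -> on_hand[A=23 B=51 C=47] avail[A=21 B=42 C=47] open={R1,R2}
Step 3: commit R1 -> on_hand[A=23 B=42 C=47] avail[A=21 B=42 C=47] open={R2}
Step 4: commit R2 -> on_hand[A=21 B=42 C=47] avail[A=21 B=42 C=47] open={}
Step 5: reserve R3 A 1 -> on_hand[A=21 B=42 C=47] avail[A=20 B=42 C=47] open={R3}
Step 6: cancel R3 -> on_hand[A=21 B=42 C=47] avail[A=21 B=42 C=47] open={}
Step 7: reserve R4 A 8 -> on_hand[A=21 B=42 C=47] avail[A=13 B=42 C=47] open={R4}
Step 8: cancel R4 -> on_hand[A=21 B=42 C=47] avail[A=21 B=42 C=47] open={}
Step 9: reserve R5 C 5 -> on_hand[A=21 B=42 C=47] avail[A=21 B=42 C=42] open={R5}
Step 10: reserve R6 C 8 -> on_hand[A=21 B=42 C=47] avail[A=21 B=42 C=34] open={R5,R6}
Step 11: cancel R5 -> on_hand[A=21 B=42 C=47] avail[A=21 B=42 C=39] open={R6}
Step 12: commit R6 -> on_hand[A=21 B=42 C=39] avail[A=21 B=42 C=39] open={}
Step 13: reserve R7 A 1 -> on_hand[A=21 B=42 C=39] avail[A=20 B=42 C=39] open={R7}
Step 14: reserve R8 B 4 -> on_hand[A=21 B=42 C=39] avail[A=20 B=38 C=39] open={R7,R8}
Step 15: reserve R9 A 4 -> on_hand[A=21 B=42 C=39] avail[A=16 B=38 C=39] open={R7,R8,R9}
Step 16: reserve R10 A 8 -> on_hand[A=21 B=42 C=39] avail[A=8 B=38 C=39] open={R10,R7,R8,R9}
Step 17: reserve R11 A 7 -> on_hand[A=21 B=42 C=39] avail[A=1 B=38 C=39] open={R10,R11,R7,R8,R9}
Step 18: commit R11 -> on_hand[A=14 B=42 C=39] avail[A=1 B=38 C=39] open={R10,R7,R8,R9}
Step 19: commit R7 -> on_hand[A=13 B=42 C=39] avail[A=1 B=38 C=39] open={R10,R8,R9}

Answer: A: 1
B: 38
C: 39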